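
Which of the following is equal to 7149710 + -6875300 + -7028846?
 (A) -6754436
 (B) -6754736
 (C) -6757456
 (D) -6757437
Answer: A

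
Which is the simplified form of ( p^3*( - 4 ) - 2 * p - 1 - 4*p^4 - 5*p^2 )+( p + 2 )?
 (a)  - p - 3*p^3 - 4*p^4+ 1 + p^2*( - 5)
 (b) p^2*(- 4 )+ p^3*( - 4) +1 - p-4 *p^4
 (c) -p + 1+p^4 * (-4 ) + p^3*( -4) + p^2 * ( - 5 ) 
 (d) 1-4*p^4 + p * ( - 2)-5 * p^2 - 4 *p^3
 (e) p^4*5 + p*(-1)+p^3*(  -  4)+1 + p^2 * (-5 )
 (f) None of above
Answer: c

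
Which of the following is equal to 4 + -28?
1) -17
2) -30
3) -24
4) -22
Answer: 3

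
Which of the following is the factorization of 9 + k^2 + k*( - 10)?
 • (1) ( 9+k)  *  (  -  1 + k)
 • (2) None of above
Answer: 2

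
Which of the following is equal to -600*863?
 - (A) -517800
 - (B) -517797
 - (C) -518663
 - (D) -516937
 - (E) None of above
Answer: A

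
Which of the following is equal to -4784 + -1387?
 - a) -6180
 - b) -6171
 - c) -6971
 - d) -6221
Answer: b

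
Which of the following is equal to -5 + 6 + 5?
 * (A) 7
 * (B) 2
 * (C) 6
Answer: C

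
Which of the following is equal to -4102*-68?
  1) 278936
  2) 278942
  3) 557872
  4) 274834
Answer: 1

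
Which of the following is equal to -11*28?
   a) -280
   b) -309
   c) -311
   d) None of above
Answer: d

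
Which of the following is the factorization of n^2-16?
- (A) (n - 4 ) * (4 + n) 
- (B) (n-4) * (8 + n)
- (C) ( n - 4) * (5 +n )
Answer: A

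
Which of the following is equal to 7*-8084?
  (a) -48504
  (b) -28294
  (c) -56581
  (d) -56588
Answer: d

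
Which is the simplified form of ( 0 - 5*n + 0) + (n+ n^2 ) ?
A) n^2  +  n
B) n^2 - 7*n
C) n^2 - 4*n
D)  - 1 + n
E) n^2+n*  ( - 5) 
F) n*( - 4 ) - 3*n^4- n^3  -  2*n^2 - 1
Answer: C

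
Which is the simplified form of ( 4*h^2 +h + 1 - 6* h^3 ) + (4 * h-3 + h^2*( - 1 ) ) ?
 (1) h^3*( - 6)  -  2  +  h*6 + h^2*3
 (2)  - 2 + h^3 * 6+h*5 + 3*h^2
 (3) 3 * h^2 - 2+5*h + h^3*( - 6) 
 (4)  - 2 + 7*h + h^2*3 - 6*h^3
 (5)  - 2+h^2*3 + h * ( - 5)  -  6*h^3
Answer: 3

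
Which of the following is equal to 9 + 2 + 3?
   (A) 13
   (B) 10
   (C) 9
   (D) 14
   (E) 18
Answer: D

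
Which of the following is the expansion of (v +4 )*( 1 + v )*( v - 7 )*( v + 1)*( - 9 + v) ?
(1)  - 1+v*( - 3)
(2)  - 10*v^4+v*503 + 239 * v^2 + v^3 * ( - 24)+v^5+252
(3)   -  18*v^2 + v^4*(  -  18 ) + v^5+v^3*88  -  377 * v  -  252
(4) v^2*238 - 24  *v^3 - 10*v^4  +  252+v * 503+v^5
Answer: 4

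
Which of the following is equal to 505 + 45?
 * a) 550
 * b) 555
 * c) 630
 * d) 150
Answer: a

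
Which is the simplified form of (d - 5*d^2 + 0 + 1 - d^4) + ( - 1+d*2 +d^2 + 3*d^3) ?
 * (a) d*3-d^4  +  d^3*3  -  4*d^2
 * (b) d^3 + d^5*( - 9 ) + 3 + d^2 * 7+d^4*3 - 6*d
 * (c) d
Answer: a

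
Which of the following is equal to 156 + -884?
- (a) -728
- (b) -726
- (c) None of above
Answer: a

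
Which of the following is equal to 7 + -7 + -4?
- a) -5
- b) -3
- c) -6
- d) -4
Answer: d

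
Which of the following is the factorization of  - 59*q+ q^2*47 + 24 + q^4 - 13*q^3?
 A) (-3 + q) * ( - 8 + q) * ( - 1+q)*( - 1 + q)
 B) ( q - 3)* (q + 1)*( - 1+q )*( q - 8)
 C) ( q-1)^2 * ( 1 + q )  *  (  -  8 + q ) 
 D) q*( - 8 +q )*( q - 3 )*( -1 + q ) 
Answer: A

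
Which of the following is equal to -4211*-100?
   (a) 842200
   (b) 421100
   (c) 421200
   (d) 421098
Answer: b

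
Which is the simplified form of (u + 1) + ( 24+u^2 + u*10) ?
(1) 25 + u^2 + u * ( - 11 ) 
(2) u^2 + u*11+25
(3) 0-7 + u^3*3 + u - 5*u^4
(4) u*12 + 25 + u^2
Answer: 2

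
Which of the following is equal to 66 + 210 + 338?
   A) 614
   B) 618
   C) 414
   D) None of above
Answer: A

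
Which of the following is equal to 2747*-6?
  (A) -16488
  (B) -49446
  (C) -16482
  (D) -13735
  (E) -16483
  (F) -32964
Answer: C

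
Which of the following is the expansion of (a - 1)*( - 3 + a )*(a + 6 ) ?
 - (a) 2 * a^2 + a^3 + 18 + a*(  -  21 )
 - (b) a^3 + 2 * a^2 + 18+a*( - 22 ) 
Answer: a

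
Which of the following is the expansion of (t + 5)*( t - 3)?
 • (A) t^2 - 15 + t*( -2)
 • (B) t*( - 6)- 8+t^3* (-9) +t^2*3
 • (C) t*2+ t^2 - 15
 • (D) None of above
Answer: C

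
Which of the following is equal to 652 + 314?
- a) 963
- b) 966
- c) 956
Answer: b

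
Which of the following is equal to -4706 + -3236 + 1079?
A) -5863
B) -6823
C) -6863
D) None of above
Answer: C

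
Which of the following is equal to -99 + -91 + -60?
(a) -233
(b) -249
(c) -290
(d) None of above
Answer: d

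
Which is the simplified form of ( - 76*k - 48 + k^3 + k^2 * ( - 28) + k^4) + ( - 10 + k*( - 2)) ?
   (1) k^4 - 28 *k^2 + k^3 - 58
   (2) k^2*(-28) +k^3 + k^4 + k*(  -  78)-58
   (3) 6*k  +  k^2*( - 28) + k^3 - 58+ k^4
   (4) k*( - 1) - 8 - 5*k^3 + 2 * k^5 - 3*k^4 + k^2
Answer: 2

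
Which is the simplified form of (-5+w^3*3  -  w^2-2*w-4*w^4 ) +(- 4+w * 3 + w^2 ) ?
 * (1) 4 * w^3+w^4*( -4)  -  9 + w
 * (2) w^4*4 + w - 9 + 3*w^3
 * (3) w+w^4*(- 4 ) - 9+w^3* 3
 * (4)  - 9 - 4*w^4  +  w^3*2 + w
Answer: 3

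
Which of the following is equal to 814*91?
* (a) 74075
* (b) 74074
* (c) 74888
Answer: b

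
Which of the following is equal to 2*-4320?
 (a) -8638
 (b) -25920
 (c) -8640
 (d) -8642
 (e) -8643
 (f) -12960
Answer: c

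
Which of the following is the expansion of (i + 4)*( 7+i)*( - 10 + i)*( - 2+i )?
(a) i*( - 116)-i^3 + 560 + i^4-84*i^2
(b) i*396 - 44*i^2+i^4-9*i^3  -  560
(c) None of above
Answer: a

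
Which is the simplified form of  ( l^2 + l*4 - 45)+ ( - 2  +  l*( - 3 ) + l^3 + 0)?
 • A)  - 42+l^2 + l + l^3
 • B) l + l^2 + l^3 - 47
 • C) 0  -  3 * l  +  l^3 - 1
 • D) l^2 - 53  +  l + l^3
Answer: B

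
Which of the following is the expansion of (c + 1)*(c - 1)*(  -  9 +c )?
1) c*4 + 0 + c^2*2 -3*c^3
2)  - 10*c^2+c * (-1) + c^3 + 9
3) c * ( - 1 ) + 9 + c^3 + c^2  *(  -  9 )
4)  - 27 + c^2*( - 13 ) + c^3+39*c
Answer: 3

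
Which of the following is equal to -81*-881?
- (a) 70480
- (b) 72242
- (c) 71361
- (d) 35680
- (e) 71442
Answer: c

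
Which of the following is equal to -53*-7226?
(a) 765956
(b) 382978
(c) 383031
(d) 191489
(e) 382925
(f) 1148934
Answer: b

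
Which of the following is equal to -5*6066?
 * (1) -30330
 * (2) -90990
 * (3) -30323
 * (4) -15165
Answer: 1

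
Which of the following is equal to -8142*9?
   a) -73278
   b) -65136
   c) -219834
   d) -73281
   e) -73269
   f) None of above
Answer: a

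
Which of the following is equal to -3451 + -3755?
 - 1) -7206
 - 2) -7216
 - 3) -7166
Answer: 1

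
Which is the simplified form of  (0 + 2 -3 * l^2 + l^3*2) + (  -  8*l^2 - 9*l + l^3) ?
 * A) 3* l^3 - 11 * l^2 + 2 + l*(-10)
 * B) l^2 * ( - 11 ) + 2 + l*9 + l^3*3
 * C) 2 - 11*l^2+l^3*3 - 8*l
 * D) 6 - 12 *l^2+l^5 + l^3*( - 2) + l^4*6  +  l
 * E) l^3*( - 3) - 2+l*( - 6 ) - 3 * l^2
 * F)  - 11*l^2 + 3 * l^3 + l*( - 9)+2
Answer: F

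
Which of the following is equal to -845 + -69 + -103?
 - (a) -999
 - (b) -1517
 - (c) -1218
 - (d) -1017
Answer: d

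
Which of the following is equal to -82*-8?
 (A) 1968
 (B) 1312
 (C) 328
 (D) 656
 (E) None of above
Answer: D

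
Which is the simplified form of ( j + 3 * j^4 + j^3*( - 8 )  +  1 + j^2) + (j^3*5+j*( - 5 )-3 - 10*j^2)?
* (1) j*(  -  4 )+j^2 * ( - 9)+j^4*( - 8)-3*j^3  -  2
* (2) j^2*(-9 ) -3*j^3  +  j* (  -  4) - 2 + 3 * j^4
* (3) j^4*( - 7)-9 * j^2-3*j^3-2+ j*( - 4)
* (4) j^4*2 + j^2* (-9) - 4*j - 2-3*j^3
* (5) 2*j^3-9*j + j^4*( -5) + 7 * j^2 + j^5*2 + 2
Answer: 2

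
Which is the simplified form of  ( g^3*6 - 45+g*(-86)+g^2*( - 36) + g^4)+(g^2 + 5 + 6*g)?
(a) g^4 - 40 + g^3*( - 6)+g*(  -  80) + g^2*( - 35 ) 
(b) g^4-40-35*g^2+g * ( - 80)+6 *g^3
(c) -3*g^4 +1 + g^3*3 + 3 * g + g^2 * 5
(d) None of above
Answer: b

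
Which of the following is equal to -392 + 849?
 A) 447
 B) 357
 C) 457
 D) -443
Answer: C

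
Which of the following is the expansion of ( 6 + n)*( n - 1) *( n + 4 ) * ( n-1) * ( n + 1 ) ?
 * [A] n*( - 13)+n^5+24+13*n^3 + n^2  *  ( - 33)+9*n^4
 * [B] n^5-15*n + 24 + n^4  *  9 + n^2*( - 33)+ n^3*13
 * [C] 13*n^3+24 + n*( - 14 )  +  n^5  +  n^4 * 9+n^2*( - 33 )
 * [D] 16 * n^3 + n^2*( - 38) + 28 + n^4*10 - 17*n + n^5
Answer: C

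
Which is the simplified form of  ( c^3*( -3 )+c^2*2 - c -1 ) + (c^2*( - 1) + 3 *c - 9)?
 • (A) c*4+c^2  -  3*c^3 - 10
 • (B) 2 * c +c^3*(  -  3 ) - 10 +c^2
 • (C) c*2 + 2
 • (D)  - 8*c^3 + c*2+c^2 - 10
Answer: B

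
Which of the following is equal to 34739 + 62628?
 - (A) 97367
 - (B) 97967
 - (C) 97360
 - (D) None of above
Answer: A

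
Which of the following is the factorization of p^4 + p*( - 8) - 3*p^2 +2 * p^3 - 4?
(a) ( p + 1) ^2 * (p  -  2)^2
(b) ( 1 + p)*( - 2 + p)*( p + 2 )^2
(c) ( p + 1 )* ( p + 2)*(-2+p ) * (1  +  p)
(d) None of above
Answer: c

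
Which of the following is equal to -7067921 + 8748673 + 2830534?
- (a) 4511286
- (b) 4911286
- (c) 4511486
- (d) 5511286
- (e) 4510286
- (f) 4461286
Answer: a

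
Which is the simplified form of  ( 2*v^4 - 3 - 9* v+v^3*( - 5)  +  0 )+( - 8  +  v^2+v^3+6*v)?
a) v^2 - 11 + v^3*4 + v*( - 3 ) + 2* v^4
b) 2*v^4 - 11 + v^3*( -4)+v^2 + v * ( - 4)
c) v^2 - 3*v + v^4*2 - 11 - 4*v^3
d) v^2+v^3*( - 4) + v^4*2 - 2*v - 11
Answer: c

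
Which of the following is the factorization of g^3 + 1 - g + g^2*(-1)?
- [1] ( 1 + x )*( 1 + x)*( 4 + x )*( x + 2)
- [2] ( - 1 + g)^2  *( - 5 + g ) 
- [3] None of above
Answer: 3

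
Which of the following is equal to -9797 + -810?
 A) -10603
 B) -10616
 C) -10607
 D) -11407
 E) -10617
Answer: C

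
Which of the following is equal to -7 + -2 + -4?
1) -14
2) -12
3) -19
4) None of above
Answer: 4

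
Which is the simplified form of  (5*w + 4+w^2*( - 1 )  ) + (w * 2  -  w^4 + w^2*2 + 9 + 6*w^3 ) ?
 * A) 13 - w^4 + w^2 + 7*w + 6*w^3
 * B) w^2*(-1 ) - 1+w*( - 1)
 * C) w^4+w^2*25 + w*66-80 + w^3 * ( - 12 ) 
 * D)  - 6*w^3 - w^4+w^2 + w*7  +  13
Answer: A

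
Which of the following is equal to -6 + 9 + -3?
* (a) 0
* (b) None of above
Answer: a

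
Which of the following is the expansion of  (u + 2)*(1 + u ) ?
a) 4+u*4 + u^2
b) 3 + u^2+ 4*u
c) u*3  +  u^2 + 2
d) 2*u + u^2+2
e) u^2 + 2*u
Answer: c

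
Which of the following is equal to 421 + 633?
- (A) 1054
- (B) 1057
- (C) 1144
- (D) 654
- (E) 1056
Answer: A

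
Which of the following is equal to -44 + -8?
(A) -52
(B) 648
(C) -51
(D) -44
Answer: A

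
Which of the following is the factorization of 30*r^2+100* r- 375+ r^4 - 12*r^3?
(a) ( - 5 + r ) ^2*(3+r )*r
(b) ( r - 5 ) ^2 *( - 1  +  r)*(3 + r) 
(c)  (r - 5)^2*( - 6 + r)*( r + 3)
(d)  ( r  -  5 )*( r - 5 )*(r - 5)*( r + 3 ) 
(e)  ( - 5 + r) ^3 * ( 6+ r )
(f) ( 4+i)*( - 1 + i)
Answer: d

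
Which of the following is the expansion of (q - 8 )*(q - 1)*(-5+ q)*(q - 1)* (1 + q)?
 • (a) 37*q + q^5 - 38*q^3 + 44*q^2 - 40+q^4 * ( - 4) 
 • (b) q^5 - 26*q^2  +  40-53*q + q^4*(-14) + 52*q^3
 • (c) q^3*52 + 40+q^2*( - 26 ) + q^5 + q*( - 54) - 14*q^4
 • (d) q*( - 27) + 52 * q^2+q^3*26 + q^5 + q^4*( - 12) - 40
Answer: b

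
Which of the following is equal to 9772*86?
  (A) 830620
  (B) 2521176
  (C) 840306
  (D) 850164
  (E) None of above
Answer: E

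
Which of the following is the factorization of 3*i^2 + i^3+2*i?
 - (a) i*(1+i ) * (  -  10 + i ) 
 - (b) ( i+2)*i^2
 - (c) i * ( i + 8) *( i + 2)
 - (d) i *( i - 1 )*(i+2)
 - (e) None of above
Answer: e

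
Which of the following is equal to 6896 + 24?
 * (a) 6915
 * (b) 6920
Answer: b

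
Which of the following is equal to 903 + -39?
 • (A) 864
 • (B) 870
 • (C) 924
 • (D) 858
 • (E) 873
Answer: A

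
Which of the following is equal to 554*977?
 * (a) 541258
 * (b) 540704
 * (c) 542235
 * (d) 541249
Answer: a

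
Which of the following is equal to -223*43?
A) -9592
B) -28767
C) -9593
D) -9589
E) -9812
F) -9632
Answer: D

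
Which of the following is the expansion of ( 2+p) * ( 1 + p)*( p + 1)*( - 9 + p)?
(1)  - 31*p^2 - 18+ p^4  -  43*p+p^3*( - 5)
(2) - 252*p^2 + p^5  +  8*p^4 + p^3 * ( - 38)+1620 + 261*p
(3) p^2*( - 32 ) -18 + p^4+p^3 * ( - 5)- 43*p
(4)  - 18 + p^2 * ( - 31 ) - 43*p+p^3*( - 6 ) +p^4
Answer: 1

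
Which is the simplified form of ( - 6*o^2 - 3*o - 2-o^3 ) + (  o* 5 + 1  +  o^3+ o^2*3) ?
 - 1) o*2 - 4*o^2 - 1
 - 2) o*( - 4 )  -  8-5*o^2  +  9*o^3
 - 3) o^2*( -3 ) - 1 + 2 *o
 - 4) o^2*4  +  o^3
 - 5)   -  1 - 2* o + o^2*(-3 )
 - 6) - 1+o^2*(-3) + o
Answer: 3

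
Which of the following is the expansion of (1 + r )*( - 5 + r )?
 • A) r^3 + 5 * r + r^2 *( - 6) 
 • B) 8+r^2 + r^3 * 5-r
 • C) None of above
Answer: C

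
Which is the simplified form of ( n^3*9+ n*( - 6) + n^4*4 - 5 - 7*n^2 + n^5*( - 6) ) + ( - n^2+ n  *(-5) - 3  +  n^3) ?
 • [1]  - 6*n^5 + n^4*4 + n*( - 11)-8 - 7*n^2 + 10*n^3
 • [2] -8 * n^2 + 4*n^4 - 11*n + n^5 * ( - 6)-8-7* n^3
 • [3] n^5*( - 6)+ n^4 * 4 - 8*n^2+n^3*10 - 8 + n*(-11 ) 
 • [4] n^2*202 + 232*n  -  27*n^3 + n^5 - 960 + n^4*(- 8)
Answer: 3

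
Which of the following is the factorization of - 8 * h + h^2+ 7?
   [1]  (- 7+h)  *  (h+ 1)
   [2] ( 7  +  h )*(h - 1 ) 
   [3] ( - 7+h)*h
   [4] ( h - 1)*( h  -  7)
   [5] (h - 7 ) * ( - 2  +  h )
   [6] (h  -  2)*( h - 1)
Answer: 4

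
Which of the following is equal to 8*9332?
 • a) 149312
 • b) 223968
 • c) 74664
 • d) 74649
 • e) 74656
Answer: e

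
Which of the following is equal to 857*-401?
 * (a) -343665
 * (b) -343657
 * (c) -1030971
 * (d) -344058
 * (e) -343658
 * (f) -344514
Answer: b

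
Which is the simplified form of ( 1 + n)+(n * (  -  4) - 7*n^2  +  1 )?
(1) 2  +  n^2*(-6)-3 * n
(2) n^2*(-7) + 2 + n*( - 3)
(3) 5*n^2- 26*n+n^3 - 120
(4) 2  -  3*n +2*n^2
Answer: 2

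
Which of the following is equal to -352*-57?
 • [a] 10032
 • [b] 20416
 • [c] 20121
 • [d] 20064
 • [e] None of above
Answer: d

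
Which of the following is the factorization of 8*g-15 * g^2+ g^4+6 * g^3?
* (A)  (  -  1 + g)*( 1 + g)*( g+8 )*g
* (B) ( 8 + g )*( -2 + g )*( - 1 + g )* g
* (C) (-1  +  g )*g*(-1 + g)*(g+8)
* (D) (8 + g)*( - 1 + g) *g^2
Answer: C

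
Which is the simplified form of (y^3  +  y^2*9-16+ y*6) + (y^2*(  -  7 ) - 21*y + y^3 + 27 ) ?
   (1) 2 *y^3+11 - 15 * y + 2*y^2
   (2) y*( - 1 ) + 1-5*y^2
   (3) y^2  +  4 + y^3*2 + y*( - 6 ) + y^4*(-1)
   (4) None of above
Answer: 1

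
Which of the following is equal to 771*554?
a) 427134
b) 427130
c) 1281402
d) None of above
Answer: a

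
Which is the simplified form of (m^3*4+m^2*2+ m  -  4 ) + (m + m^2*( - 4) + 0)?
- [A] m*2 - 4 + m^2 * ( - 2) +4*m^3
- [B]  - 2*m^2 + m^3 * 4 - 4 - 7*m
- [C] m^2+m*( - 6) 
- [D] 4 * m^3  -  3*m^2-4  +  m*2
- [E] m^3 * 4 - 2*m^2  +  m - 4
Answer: A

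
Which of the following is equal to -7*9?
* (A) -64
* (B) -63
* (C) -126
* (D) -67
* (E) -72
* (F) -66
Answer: B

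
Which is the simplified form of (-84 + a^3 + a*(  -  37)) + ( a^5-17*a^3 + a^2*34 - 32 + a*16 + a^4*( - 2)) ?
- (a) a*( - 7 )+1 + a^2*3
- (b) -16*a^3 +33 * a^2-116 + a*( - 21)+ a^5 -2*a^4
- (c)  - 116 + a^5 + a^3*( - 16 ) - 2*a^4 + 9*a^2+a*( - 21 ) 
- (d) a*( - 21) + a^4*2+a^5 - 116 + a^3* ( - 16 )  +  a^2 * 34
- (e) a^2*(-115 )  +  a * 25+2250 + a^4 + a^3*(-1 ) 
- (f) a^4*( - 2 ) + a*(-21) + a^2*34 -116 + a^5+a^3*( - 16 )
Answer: f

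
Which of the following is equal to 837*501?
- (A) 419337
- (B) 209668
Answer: A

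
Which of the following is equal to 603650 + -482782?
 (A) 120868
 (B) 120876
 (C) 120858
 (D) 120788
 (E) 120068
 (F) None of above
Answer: A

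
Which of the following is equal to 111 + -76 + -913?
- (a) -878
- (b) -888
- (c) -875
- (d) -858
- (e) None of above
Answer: a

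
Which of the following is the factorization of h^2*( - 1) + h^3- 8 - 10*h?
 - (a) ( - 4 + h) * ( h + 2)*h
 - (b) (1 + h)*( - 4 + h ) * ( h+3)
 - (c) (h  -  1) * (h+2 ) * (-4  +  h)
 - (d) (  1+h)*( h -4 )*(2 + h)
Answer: d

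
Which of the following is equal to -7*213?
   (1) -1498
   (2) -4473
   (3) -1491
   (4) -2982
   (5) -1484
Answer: 3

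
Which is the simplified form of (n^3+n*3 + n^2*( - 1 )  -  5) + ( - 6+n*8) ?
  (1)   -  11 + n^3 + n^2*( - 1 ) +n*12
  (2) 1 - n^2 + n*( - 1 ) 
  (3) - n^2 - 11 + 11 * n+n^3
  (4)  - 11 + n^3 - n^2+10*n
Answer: 3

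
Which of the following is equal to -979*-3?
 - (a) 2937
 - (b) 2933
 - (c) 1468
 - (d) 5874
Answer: a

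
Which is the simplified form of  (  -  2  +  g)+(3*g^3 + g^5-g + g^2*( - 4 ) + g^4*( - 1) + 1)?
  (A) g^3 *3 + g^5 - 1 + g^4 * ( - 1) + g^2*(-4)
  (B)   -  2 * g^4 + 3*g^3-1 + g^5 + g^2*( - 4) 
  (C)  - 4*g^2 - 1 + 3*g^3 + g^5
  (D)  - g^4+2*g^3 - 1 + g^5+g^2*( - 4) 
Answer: A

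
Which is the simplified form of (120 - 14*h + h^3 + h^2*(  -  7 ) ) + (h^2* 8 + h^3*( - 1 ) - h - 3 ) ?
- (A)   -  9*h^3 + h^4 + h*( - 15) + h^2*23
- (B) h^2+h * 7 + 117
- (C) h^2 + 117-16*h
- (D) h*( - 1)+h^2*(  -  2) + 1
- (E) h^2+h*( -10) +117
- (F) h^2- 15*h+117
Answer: F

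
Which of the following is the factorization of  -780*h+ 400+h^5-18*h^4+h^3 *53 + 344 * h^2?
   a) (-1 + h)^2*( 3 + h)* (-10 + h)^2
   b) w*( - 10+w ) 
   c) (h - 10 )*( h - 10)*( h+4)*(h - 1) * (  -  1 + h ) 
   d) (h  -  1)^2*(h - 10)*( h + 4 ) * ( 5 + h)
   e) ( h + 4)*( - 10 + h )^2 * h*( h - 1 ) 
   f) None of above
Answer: c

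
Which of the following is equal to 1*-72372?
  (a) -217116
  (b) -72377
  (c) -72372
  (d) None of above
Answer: c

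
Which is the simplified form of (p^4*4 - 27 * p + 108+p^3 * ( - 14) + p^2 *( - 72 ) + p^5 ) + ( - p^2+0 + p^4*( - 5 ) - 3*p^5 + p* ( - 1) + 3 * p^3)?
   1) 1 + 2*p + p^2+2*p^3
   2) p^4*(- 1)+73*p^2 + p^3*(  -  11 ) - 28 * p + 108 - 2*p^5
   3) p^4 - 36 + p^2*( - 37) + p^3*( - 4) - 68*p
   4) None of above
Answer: 4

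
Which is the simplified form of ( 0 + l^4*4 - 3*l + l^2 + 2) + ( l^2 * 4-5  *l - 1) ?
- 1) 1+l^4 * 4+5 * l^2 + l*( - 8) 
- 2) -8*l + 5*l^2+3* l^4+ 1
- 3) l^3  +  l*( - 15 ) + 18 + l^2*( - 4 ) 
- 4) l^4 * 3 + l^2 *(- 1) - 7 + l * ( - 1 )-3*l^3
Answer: 1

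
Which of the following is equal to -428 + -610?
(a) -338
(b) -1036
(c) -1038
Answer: c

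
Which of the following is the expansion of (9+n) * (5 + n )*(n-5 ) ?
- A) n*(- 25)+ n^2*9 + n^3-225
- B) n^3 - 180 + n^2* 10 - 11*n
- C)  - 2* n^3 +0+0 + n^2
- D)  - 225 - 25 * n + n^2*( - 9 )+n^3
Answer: A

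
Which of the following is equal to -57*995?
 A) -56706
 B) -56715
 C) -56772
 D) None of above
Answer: B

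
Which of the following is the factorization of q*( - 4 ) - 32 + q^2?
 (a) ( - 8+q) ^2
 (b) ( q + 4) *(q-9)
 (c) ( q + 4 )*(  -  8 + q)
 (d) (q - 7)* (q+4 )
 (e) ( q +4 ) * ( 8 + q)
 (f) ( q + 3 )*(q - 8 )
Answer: c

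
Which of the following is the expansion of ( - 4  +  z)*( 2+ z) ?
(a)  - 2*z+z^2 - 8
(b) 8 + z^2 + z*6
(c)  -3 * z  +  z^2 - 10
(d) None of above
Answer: a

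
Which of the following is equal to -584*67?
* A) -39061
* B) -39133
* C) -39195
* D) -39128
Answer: D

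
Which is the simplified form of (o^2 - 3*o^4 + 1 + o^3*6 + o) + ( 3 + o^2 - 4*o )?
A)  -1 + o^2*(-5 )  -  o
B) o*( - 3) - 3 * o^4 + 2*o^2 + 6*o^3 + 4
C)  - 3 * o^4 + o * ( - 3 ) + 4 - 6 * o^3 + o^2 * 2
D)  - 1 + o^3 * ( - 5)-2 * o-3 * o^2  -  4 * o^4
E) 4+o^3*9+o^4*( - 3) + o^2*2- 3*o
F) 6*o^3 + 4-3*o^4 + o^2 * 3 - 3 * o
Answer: B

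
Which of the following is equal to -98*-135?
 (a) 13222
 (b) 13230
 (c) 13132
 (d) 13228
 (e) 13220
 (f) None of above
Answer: b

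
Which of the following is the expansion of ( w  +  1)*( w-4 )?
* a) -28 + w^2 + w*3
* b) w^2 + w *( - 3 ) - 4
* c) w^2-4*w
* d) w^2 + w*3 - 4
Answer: b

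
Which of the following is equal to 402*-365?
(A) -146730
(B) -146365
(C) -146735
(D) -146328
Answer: A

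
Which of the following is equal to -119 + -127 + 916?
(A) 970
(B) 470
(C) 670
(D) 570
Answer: C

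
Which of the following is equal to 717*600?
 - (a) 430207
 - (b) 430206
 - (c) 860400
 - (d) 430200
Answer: d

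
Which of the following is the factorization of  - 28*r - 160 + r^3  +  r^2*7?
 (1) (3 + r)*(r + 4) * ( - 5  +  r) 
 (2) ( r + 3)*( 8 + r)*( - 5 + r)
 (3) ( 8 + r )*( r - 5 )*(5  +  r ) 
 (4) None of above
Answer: 4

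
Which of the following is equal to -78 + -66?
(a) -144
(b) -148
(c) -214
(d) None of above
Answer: a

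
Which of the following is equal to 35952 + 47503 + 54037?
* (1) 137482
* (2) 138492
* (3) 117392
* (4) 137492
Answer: 4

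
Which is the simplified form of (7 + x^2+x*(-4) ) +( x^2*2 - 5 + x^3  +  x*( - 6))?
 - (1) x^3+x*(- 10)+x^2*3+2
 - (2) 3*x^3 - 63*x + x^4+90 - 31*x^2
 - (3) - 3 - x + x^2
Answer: 1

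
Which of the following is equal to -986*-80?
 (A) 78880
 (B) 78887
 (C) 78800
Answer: A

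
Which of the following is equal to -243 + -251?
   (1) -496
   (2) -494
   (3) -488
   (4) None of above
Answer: 2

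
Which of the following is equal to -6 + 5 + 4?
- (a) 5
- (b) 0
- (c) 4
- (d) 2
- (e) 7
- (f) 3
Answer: f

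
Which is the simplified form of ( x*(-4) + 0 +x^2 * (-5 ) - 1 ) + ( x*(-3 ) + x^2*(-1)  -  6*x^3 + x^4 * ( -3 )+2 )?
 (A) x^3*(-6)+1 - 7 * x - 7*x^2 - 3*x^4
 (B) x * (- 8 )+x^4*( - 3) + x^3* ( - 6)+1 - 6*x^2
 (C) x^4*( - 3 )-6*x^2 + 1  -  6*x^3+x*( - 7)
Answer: C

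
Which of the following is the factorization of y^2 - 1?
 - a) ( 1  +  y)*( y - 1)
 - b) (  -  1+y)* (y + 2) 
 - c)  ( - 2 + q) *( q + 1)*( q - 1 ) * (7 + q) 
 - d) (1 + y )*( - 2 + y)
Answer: a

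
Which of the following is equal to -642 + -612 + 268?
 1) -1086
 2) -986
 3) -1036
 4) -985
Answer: 2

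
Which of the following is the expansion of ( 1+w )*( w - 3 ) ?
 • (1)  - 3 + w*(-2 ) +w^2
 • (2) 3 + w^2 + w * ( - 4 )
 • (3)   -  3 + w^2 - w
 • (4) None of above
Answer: 1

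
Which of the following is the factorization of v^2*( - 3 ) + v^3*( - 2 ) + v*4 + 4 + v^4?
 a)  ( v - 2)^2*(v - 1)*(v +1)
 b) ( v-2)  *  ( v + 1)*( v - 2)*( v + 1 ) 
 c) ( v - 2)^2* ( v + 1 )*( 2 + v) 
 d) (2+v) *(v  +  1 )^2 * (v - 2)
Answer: b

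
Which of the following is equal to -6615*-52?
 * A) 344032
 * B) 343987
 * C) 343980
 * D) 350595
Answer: C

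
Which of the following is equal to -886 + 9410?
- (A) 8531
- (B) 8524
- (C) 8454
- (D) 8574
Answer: B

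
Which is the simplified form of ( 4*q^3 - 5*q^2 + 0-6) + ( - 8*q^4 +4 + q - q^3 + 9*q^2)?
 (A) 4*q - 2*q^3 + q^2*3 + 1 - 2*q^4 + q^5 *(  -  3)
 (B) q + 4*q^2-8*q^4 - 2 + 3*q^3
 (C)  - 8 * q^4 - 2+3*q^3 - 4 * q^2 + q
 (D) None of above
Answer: B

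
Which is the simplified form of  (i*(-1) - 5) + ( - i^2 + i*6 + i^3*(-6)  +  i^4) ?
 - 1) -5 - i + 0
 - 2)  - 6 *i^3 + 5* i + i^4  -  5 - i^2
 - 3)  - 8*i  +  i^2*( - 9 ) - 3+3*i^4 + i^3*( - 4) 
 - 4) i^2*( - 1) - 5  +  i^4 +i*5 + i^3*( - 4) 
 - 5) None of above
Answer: 2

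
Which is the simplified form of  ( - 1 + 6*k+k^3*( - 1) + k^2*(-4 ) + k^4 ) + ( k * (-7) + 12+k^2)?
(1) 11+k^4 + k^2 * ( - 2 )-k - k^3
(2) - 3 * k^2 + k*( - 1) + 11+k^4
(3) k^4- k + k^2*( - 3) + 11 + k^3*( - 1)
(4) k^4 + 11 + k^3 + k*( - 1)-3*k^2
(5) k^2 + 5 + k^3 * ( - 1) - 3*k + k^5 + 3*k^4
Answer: 3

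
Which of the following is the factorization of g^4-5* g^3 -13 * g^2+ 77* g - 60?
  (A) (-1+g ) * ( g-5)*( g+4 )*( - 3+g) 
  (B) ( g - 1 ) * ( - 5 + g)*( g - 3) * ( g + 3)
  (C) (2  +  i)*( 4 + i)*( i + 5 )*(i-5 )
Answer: A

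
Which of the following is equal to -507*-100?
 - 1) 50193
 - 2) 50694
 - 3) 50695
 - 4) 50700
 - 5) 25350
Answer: 4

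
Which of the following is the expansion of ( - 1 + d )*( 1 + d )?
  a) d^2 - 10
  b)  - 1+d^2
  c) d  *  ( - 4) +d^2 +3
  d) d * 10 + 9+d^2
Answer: b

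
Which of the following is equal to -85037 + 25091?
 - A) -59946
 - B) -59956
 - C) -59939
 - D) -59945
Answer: A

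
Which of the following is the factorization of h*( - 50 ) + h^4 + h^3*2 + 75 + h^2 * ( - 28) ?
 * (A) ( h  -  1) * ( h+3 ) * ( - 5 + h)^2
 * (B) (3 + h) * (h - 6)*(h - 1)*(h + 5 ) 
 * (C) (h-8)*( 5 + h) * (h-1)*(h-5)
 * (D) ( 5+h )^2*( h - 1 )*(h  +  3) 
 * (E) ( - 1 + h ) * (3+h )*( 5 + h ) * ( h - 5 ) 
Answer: E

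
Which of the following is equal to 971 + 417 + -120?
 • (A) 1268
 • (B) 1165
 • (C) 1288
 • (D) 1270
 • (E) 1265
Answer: A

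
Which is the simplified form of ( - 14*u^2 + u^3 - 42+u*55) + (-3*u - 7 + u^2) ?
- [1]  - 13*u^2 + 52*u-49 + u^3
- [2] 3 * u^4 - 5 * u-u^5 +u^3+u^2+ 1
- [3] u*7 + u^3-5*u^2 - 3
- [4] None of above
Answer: 1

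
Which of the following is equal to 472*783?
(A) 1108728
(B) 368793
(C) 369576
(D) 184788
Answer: C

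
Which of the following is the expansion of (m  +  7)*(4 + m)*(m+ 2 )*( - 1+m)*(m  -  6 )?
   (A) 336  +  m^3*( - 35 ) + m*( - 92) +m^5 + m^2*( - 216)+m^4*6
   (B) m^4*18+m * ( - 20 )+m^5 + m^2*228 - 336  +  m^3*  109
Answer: A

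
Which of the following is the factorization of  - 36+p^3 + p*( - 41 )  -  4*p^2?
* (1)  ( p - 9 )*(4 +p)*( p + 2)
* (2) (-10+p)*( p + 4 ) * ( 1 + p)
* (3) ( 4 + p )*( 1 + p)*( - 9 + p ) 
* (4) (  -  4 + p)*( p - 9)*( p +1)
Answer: 3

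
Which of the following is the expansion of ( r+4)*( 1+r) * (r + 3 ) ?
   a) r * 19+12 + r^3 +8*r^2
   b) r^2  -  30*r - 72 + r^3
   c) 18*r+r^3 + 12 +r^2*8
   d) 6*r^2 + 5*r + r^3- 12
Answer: a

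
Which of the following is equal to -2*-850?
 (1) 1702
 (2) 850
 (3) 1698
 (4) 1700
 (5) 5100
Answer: 4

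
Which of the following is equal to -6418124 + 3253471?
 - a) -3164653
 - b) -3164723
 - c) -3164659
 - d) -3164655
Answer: a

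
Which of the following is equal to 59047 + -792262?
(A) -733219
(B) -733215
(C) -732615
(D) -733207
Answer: B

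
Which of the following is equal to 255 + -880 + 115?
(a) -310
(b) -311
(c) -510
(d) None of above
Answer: c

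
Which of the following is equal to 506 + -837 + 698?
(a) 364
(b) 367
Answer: b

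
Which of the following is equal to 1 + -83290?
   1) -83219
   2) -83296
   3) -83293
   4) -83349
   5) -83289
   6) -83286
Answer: 5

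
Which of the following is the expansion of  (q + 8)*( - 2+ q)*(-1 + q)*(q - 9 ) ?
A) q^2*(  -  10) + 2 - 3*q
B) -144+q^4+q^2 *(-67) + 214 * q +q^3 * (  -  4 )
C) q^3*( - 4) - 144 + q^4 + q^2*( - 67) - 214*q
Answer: B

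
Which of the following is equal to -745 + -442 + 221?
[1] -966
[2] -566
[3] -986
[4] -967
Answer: 1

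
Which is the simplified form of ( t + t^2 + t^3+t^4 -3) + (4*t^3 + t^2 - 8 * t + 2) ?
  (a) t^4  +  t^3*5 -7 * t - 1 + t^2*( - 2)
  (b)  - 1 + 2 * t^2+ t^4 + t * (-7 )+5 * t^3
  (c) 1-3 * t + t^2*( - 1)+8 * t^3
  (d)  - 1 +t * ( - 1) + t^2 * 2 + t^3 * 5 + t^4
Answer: b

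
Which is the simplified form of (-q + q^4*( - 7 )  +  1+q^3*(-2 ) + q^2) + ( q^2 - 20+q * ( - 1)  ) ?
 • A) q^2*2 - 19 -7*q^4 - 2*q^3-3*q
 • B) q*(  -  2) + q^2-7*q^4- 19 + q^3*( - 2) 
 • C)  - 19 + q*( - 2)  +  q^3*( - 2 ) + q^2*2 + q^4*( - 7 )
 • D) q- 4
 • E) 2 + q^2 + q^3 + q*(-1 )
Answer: C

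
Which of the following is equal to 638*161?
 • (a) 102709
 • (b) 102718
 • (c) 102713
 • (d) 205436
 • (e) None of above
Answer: b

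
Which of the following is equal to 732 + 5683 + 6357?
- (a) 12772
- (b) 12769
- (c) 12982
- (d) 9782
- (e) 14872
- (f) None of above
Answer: a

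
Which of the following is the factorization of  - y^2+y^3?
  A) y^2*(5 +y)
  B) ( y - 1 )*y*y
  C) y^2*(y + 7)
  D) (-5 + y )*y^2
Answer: B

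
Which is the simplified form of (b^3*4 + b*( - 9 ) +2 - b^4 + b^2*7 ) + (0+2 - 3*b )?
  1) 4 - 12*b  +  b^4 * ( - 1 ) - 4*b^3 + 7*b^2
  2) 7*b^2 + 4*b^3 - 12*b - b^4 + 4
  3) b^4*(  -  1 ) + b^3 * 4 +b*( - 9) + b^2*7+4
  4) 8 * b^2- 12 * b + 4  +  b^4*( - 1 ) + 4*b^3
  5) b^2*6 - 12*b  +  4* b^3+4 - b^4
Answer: 2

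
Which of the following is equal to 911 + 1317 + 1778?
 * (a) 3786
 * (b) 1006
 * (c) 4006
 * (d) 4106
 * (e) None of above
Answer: c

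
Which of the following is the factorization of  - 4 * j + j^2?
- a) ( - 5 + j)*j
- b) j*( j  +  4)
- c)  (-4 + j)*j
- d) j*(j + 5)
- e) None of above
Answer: c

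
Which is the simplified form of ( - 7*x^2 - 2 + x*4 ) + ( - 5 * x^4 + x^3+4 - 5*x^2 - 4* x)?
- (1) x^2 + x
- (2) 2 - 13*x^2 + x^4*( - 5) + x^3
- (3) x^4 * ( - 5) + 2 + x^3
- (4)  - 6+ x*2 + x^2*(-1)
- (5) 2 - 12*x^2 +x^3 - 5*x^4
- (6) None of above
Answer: 5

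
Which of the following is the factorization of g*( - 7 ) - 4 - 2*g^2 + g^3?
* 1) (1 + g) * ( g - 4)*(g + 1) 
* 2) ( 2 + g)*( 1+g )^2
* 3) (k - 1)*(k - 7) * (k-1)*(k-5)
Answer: 1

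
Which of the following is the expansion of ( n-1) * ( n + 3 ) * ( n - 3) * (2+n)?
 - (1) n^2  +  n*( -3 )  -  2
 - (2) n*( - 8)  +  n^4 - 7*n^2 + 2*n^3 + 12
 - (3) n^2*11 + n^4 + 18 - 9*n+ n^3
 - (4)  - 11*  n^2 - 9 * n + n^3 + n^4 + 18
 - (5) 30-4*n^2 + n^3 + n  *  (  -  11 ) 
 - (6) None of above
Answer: 4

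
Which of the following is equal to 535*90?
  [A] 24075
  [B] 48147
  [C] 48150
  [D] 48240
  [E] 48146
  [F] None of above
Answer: C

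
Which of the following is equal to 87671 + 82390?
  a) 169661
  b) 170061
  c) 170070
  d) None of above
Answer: b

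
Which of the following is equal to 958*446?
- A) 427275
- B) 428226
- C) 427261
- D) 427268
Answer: D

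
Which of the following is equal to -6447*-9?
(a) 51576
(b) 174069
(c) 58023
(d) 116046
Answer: c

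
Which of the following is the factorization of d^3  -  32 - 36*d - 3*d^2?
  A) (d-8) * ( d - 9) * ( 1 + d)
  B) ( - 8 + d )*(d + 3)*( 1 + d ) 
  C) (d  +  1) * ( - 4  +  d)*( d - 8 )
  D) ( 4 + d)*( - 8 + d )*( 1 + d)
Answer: D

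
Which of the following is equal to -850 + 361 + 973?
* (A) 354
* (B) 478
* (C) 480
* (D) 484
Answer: D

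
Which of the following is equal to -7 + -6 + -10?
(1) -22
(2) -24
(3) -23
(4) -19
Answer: 3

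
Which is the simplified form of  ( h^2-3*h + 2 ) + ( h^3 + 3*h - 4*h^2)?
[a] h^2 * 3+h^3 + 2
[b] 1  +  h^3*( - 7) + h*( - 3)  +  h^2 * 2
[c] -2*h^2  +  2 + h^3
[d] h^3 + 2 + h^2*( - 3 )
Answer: d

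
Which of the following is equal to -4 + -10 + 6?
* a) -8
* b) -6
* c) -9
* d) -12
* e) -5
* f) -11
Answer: a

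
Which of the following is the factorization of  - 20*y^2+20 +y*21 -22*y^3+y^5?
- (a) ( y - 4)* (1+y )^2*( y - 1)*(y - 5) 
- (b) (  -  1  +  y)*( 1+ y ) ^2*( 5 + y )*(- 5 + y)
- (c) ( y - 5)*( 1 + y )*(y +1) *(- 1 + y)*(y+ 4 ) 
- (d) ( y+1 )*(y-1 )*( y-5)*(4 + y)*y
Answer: c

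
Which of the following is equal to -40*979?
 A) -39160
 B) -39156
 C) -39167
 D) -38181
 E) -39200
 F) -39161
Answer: A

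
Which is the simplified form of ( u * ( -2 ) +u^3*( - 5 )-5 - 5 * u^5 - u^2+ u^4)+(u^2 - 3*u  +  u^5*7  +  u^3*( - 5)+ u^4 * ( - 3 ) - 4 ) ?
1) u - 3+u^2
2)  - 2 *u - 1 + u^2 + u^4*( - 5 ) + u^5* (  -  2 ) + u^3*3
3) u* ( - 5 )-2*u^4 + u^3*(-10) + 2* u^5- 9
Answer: 3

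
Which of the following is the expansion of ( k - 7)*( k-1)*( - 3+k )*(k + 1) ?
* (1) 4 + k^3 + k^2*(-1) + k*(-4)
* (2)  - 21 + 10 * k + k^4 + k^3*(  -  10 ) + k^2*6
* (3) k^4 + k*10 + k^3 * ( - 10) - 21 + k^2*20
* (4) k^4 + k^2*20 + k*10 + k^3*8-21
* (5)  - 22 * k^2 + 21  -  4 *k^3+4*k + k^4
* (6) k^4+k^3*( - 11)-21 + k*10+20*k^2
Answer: 3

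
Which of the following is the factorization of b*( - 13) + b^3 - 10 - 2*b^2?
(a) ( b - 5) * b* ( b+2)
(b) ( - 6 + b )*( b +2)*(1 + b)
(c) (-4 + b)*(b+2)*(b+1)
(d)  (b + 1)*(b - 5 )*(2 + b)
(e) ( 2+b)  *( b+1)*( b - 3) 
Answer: d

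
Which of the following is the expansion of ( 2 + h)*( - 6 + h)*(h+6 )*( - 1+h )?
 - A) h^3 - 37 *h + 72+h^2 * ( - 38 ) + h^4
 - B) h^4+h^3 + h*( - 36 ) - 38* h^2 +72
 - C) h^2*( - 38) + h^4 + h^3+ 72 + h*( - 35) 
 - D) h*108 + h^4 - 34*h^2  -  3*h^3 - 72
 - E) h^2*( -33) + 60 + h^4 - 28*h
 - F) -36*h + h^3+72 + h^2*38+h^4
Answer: B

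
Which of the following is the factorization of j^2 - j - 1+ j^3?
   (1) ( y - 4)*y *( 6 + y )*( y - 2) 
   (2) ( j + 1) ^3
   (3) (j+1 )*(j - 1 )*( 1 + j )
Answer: 3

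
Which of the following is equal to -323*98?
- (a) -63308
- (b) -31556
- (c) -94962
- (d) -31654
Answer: d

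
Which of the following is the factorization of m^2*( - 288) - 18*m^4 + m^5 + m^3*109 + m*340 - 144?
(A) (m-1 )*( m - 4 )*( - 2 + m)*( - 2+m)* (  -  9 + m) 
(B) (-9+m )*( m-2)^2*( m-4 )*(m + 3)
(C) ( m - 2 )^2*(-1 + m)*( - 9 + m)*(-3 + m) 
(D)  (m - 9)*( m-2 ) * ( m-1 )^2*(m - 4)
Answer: A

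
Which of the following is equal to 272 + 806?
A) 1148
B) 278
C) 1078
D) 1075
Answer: C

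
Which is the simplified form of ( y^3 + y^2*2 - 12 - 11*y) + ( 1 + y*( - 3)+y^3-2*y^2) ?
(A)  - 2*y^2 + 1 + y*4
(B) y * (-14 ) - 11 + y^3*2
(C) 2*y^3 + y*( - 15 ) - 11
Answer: B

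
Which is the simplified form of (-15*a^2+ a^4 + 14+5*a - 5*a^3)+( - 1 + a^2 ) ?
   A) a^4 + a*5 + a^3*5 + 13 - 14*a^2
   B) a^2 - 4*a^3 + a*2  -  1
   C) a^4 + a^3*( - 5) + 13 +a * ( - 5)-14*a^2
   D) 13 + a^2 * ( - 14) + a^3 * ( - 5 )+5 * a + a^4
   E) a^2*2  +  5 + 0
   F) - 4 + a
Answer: D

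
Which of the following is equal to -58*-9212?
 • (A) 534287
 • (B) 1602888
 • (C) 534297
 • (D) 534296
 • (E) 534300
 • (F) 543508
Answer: D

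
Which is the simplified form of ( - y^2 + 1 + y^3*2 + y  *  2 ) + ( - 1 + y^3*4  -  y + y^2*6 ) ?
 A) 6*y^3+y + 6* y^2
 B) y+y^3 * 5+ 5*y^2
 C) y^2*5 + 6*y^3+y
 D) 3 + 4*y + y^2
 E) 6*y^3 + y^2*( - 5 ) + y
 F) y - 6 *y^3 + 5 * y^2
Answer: C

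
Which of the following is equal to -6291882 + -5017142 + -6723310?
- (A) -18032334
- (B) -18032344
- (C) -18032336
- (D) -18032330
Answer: A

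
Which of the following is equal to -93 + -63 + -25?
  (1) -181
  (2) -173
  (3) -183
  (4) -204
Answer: 1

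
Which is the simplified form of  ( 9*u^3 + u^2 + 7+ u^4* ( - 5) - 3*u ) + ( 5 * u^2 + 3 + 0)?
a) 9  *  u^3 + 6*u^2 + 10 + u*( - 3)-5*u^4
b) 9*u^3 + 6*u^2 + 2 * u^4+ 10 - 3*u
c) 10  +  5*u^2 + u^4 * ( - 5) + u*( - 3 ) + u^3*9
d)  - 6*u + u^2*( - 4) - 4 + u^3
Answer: a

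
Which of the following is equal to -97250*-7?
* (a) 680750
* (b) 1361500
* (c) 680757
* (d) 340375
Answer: a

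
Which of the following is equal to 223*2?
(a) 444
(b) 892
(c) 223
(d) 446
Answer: d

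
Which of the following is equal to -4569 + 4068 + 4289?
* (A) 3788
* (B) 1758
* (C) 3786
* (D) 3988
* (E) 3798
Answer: A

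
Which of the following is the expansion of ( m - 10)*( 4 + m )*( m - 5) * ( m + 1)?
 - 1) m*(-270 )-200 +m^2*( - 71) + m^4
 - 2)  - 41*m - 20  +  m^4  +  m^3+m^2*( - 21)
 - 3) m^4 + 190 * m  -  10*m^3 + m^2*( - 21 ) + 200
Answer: 3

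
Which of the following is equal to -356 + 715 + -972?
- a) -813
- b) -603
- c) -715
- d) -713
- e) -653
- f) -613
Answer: f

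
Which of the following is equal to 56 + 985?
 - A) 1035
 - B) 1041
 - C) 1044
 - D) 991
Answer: B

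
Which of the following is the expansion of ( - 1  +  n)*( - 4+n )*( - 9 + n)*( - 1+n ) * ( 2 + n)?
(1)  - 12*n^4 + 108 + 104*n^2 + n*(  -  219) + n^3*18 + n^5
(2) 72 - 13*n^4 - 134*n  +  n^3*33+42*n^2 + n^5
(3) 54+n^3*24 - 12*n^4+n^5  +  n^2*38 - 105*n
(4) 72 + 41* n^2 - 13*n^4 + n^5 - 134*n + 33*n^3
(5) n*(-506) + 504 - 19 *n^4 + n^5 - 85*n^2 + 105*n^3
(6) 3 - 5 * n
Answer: 4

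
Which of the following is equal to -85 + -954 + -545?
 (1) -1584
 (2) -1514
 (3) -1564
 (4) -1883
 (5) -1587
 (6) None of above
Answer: 1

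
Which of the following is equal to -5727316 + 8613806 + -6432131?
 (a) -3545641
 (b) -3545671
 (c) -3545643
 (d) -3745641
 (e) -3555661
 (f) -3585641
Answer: a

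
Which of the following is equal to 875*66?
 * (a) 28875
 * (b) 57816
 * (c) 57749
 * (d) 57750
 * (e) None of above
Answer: d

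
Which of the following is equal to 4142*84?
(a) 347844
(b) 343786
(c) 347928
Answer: c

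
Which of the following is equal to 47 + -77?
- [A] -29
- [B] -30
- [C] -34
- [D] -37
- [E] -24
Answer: B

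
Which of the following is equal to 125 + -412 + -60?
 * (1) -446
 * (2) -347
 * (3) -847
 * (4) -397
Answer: 2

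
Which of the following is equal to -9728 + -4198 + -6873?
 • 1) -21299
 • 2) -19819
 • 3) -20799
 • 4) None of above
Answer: 3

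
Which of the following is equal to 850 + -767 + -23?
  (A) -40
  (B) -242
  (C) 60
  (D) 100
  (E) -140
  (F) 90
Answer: C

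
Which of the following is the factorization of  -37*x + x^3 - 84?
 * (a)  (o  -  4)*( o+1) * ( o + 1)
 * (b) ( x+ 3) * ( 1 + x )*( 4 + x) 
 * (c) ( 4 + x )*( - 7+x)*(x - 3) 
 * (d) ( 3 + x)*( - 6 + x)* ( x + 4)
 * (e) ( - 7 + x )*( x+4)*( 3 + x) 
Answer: e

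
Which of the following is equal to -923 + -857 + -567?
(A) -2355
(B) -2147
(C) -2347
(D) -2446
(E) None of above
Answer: C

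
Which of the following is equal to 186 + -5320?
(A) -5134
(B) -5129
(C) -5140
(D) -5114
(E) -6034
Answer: A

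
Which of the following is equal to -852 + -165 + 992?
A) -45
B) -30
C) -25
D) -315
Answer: C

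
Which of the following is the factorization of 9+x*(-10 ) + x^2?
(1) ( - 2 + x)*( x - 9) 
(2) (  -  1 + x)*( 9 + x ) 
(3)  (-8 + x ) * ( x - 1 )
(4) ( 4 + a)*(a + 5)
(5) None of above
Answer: 5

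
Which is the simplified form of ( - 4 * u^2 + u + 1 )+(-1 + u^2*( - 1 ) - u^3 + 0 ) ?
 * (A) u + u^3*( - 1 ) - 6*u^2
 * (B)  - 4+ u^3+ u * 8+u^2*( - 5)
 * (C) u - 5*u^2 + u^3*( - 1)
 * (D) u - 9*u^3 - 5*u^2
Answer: C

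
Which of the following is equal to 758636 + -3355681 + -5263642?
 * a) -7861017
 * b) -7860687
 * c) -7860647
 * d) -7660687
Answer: b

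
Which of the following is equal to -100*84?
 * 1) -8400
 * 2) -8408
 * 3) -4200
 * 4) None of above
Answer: 1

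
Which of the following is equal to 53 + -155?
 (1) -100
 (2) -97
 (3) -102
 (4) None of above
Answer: 3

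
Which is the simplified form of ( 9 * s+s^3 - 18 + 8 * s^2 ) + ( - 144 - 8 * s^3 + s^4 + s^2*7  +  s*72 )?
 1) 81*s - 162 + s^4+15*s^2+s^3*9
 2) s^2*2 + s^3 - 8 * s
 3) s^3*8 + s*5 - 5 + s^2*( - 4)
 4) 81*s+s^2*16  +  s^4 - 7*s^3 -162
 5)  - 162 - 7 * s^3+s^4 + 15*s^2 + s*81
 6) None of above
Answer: 5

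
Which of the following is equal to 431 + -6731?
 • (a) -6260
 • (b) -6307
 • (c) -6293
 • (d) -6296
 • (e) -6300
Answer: e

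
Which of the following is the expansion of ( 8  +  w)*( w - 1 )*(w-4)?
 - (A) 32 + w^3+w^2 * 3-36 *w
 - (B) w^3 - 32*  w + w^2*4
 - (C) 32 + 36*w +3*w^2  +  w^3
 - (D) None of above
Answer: A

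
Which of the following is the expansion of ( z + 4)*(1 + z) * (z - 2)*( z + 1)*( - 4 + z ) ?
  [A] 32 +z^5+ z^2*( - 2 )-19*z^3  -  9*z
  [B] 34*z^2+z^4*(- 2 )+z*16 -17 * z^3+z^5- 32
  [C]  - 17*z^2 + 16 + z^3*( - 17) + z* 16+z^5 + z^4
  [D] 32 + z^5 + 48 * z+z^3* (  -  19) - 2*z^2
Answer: D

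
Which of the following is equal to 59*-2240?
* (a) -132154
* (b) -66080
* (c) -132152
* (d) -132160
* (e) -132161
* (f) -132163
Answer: d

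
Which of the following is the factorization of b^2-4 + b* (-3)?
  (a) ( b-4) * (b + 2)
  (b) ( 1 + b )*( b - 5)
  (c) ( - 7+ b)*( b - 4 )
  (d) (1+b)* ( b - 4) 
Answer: d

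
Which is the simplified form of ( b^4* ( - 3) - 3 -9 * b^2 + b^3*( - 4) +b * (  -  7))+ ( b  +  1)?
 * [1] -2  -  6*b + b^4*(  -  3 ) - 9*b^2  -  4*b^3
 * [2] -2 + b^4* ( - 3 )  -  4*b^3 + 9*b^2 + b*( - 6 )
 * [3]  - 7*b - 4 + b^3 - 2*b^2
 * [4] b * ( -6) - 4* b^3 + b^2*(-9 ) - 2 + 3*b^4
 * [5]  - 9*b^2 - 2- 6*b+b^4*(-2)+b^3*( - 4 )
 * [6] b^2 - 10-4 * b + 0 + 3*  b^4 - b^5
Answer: 1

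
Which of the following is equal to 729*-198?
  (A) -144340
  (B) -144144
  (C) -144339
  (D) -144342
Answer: D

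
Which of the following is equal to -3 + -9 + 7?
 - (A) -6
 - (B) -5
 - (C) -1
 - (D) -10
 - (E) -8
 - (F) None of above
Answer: B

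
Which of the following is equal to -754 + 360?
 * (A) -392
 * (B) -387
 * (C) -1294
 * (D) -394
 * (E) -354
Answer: D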